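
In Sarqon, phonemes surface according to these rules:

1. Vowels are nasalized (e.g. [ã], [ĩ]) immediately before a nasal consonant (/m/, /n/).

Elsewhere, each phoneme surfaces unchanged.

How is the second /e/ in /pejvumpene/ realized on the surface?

[ẽ]

/e/ (between /p/ and /n/): before a nasal consonant, so rule 1 applies → [ẽ].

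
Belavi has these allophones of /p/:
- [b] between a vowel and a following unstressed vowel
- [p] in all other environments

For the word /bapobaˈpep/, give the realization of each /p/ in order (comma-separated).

Occurrence 1 (position 3): between a vowel and a following unstressed vowel → [b].
Occurrence 2 (position 7): no conditioning environment matches → elsewhere allophone [p].
Occurrence 3 (position 9): no conditioning environment matches → elsewhere allophone [p].

[b], [p], [p]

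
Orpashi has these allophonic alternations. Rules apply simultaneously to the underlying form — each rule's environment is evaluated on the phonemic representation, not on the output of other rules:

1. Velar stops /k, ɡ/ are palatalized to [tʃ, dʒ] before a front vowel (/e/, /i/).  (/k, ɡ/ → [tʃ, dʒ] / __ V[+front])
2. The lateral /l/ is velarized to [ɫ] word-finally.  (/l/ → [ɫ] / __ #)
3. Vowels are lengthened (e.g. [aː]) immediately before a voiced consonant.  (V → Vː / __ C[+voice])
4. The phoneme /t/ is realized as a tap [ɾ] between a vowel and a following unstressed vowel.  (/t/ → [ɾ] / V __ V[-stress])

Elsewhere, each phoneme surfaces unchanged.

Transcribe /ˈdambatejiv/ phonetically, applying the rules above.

/a/ (between /d/ and /m/) occurs before a voiced consonant → [aː] by rule 3.
/a/ (between /b/ and /t/) is in the target of rule 3 but the environment (before a voiced consonant) is not met → [a].
/t/ meets the environment for rule 4 (between a vowel and a following unstressed vowel) → [ɾ].
/e/ — between /t/ and /j/, before a voiced consonant — surfaces as [eː] (rule 3).
/i/ (between /j/ and /v/): before a voiced consonant, so rule 3 applies → [iː].

[ˈdaːmbaɾeːjiːv]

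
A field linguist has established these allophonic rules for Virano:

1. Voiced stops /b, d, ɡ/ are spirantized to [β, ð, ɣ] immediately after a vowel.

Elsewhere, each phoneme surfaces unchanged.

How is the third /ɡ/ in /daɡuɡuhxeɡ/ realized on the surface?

/ɡ/ meets the environment for rule 1 (immediately after a vowel) → [ɣ].

[ɣ]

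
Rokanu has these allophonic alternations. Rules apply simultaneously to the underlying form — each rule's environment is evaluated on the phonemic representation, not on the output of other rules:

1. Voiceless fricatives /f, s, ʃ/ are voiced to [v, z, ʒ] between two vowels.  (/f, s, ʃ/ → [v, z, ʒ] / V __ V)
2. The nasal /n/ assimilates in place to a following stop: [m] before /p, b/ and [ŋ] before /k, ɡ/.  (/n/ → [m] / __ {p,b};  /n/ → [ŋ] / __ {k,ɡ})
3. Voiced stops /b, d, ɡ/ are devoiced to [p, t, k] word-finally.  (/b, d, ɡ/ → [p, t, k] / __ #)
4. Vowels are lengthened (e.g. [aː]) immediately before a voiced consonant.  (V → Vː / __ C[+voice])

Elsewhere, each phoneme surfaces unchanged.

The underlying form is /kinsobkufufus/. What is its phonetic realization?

[kiːnsoːbkuvuvus]

/k/ stays [k].
/i/ (between /k/ and /n/) occurs before a voiced consonant → [iː] by rule 4.
/n/ (between /i/ and /s/): rule 2 targets it, but not before a labial or velar stop → unchanged [n].
/s/ — between /n/ and /o/; rule 1 does not apply here → [s].
/o/ (between /s/ and /b/): before a voiced consonant, so rule 4 applies → [oː].
/b/ (between /o/ and /k/): rule 3 targets it, but not word-finally → unchanged [b].
/k/ stays [k].
/u/ (between /k/ and /f/): rule 4 targets it, but not before a voiced consonant → unchanged [u].
Rule 1 applies to /f/ (between /u/ and /u/: between two vowels) → [v].
/u/ (between /f/ and /f/): rule 4 targets it, but not before a voiced consonant → unchanged [u].
/f/ (between /u/ and /u/): between two vowels, so rule 1 applies → [v].
/u/ (between /f/ and /s/): rule 4 targets it, but not before a voiced consonant → unchanged [u].
/s/ (word-final) fails the environment for rule 1, so it stays [s].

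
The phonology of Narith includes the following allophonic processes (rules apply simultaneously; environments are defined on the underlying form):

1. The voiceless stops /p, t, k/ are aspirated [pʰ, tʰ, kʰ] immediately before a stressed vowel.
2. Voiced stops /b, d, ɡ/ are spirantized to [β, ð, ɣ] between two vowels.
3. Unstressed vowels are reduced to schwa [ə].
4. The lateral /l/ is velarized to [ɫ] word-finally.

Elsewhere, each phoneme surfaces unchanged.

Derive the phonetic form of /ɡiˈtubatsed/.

/ɡ/ (word-initial): rule 2 targets it, but not between two vowels → unchanged [ɡ].
/i/ (between /ɡ/ and /t/) occurs in an unstressed syllable → [ə] by rule 3.
/t/ meets the environment for rule 1 (immediately before a stressed vowel) → [tʰ].
/u/ — between /t/ and /b/; rule 3 does not apply here → [u].
/b/ (between /u/ and /a/) occurs between two vowels → [β] by rule 2.
Rule 3 applies to /a/ (between /b/ and /t/: in an unstressed syllable) → [ə].
/t/ (between /a/ and /s/): rule 1 targets it, but not immediately before a stressed vowel → unchanged [t].
/e/ meets the environment for rule 3 (in an unstressed syllable) → [ə].
/d/ (word-final): rule 2 targets it, but not between two vowels → unchanged [d].

[ɡəˈtʰuβətsəd]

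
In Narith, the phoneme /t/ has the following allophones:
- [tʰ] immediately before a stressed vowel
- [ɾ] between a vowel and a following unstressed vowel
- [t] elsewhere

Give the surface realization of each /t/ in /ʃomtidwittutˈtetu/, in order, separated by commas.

[t], [t], [t], [t], [tʰ], [ɾ]

Occurrence 1 (position 4): no conditioning environment matches → elsewhere allophone [t].
Occurrence 2 (position 9): no conditioning environment matches → elsewhere allophone [t].
Occurrence 3 (position 10): no conditioning environment matches → elsewhere allophone [t].
Occurrence 4 (position 12): no conditioning environment matches → elsewhere allophone [t].
Occurrence 5 (position 13): immediately before a stressed vowel → [tʰ].
Occurrence 6 (position 15): between a vowel and an unstressed vowel → [ɾ].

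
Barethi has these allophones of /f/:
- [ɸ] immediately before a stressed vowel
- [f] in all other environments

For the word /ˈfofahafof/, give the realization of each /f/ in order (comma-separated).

[ɸ], [f], [f], [f]

Occurrence 1 (position 1): immediately before a stressed vowel → [ɸ].
Occurrence 2 (position 3): no conditioning environment matches → elsewhere allophone [f].
Occurrence 3 (position 7): no conditioning environment matches → elsewhere allophone [f].
Occurrence 4 (position 9): no conditioning environment matches → elsewhere allophone [f].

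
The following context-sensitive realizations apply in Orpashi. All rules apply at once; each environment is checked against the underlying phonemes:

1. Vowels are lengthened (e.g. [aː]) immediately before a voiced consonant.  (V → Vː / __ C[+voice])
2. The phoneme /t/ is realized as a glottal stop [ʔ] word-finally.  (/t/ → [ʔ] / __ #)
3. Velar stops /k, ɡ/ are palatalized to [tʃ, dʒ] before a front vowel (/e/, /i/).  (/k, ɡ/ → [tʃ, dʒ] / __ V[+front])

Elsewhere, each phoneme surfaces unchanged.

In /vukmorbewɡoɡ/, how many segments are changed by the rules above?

Segments that undergo a rule: /o/ → [oː] (rule 1); /e/ → [eː] (rule 1); /o/ → [oː] (rule 1).
All other segments surface unchanged.

3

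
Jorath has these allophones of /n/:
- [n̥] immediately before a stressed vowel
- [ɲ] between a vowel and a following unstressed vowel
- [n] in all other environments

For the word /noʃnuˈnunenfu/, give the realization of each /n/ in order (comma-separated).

[n], [n], [n̥], [ɲ], [n]

Occurrence 1 (position 1): no conditioning environment matches → elsewhere allophone [n].
Occurrence 2 (position 4): no conditioning environment matches → elsewhere allophone [n].
Occurrence 3 (position 6): immediately before a stressed vowel → [n̥].
Occurrence 4 (position 8): between a vowel and a following unstressed vowel → [ɲ].
Occurrence 5 (position 10): no conditioning environment matches → elsewhere allophone [n].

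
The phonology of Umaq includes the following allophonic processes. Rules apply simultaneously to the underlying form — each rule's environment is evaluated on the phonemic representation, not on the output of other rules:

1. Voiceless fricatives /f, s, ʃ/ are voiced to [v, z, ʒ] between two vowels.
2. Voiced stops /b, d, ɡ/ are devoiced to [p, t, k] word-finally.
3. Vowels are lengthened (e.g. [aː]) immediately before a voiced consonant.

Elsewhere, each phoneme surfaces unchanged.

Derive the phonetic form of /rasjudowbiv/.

/a/ (between /r/ and /s/) fails the environment for rule 3, so it stays [a].
/s/ (between /a/ and /j/) fails the environment for rule 1, so it stays [s].
/u/ meets the environment for rule 3 (before a voiced consonant) → [uː].
/d/ — between /u/ and /o/; rule 2 does not apply here → [d].
/o/ meets the environment for rule 3 (before a voiced consonant) → [oː].
/b/ (between /w/ and /i/) fails the environment for rule 2, so it stays [b].
/i/ — between /b/ and /v/, before a voiced consonant — surfaces as [iː] (rule 3).

[rasjuːdoːwbiːv]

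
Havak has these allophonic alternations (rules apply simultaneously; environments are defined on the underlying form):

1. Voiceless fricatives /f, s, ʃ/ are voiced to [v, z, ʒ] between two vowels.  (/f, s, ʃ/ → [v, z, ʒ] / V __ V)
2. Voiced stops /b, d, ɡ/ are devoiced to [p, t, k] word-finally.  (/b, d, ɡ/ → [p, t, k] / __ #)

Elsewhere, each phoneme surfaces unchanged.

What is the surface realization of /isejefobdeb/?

[izejevobdep]

/s/ meets the environment for rule 1 (between two vowels) → [z].
/f/ — between /e/ and /o/, between two vowels — surfaces as [v] (rule 1).
/b/ (between /o/ and /d/) fails the environment for rule 2, so it stays [b].
/d/ (between /b/ and /e/): rule 2 targets it, but not word-finally → unchanged [d].
/b/ (word-final): word-finally, so rule 2 applies → [p].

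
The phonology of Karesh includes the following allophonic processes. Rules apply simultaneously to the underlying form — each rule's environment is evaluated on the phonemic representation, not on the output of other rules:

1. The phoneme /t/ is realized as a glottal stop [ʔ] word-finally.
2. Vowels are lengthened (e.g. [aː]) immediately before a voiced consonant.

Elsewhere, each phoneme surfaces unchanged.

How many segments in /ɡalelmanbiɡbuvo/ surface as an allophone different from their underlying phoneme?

5

Segments that undergo a rule: /a/ → [aː] (rule 2); /e/ → [eː] (rule 2); /a/ → [aː] (rule 2); /i/ → [iː] (rule 2); /u/ → [uː] (rule 2).
All other segments surface unchanged.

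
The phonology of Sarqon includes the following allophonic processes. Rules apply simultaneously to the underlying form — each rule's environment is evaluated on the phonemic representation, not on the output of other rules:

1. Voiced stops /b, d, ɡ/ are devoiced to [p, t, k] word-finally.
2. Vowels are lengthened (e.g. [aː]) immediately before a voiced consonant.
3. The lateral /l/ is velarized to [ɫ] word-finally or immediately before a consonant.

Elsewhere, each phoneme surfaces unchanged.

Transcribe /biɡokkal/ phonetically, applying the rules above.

/b/ (word-initial): rule 1 targets it, but not word-finally → unchanged [b].
Rule 2 applies to /i/ (between /b/ and /ɡ/: before a voiced consonant) → [iː].
/ɡ/ (between /i/ and /o/) is in the target of rule 1 but the environment (word-finally) is not met → [ɡ].
/o/ (between /ɡ/ and /k/): rule 2 targets it, but not before a voiced consonant → unchanged [o].
/k/ (between /o/ and /k/): no rule targets it → [k].
/k/ stays [k].
Rule 2 applies to /a/ (between /k/ and /l/: before a voiced consonant) → [aː].
/l/ (word-final): word-finally or immediately before a consonant, so rule 3 applies → [ɫ].

[biːɡokkaːɫ]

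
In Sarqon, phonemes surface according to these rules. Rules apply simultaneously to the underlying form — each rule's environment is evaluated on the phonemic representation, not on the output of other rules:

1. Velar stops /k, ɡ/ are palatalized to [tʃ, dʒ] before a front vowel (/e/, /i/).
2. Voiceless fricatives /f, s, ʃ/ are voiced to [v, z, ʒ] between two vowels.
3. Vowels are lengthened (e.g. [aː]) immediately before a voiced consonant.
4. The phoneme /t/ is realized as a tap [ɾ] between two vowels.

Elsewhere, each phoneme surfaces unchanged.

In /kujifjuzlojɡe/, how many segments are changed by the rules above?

4

Segments that undergo a rule: /u/ → [uː] (rule 3); /u/ → [uː] (rule 3); /o/ → [oː] (rule 3); /ɡ/ → [dʒ] (rule 1).
All other segments surface unchanged.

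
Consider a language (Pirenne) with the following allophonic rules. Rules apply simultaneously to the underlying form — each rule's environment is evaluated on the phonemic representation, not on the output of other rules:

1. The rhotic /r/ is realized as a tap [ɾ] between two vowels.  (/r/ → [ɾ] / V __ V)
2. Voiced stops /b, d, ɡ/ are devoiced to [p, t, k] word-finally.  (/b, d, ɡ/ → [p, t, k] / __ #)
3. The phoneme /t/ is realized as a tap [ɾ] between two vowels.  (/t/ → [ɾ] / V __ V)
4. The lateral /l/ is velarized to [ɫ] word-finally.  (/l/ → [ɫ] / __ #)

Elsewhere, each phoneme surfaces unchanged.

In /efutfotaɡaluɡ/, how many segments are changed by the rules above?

Segments that undergo a rule: /t/ → [ɾ] (rule 3); /ɡ/ → [k] (rule 2).
All other segments surface unchanged.

2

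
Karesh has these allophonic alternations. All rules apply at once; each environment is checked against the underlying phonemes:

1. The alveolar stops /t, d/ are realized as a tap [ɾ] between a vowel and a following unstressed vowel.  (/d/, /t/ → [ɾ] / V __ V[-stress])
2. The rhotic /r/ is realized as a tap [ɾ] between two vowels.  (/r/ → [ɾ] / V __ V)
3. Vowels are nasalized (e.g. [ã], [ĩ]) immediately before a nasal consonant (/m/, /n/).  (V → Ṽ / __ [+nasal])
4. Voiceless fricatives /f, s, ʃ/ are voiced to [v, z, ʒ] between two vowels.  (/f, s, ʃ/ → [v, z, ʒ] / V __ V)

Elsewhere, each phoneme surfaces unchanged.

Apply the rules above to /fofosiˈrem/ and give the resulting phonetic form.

[fovoziˈɾẽm]

/f/ (word-initial) fails the environment for rule 4, so it stays [f].
/o/ (between /f/ and /f/) fails the environment for rule 3, so it stays [o].
Rule 4 applies to /f/ (between /o/ and /o/: between two vowels) → [v].
/o/ (between /f/ and /s/) is in the target of rule 3 but the environment (before a nasal consonant) is not met → [o].
/s/ — between /o/ and /i/, between two vowels — surfaces as [z] (rule 4).
/i/ (between /s/ and /r/): rule 3 targets it, but not before a nasal consonant → unchanged [i].
/r/ (between /i/ and /e/): between two vowels, so rule 2 applies → [ɾ].
/e/ — between /r/ and /m/, before a nasal consonant — surfaces as [ẽ] (rule 3).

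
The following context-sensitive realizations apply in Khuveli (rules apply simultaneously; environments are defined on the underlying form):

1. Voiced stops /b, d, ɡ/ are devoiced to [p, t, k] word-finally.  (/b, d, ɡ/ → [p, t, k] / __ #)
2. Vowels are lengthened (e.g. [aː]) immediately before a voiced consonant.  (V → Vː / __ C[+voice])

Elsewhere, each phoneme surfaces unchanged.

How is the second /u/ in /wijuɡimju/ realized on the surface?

[u]

/u/ (word-final) is in the target of rule 2 but the environment (before a voiced consonant) is not met → [u].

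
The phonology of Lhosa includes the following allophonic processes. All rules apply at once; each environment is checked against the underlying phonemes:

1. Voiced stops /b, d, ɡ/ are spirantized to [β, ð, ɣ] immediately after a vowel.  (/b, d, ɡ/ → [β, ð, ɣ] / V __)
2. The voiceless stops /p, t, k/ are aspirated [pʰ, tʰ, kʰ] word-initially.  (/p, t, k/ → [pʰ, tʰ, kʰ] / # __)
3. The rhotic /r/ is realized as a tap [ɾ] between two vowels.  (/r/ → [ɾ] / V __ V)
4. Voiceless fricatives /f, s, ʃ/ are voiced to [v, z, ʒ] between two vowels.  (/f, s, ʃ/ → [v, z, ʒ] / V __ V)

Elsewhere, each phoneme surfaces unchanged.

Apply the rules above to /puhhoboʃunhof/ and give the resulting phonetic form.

/p/ meets the environment for rule 2 (word-initially) → [pʰ].
/u/ — not in any rule's target class → [u].
/h/ (between /u/ and /h/) is unaffected → [h].
/h/ stays [h].
/o/ — not in any rule's target class → [o].
/b/ (between /o/ and /o/) occurs immediately after a vowel → [β] by rule 1.
/o/ stays [o].
Rule 4 applies to /ʃ/ (between /o/ and /u/: between two vowels) → [ʒ].
/u/ (between /ʃ/ and /n/): no rule targets it → [u].
/n/ (between /u/ and /h/) is unaffected → [n].
/h/ stays [h].
/o/ stays [o].
/f/ (word-final): rule 4 targets it, but not between two vowels → unchanged [f].

[pʰuhhoβoʒunhof]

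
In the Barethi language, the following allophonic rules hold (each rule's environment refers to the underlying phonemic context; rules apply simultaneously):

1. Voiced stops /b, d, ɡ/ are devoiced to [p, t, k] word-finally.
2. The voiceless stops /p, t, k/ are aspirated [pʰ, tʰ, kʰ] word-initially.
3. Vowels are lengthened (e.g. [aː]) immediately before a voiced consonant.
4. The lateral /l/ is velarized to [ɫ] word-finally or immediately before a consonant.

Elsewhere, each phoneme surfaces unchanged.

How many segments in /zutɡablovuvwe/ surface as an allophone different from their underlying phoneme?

3

Segments that undergo a rule: /a/ → [aː] (rule 3); /o/ → [oː] (rule 3); /u/ → [uː] (rule 3).
All other segments surface unchanged.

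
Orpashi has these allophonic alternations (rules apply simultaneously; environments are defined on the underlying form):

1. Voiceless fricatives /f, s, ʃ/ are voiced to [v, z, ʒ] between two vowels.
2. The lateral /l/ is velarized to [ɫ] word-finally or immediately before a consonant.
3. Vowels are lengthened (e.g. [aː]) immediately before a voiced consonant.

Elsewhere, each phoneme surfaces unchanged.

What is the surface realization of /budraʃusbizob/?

/u/ — between /b/ and /d/, before a voiced consonant — surfaces as [uː] (rule 3).
/a/ (between /r/ and /ʃ/) fails the environment for rule 3, so it stays [a].
Rule 1 applies to /ʃ/ (between /a/ and /u/: between two vowels) → [ʒ].
/u/ (between /ʃ/ and /s/) is in the target of rule 3 but the environment (before a voiced consonant) is not met → [u].
/s/ (between /u/ and /b/): rule 1 targets it, but not between two vowels → unchanged [s].
/i/ (between /b/ and /z/): before a voiced consonant, so rule 3 applies → [iː].
/o/ (between /z/ and /b/) occurs before a voiced consonant → [oː] by rule 3.

[buːdraʒusbiːzoːb]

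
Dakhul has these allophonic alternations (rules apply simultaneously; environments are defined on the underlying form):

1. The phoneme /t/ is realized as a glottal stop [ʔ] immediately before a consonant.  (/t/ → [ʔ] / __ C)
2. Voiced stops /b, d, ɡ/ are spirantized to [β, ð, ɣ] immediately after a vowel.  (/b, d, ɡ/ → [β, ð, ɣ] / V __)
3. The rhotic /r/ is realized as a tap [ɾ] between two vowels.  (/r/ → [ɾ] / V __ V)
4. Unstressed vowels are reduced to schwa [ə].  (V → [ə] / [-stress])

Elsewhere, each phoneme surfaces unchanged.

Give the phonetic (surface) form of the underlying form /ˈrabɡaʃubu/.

/r/ (word-initial): rule 3 targets it, but not between two vowels → unchanged [r].
/a/ (between /r/ and /b/): rule 4 targets it, but not in an unstressed syllable → unchanged [a].
/b/ (between /a/ and /ɡ/): immediately after a vowel, so rule 2 applies → [β].
/ɡ/ — between /b/ and /a/; rule 2 does not apply here → [ɡ].
Rule 4 applies to /a/ (between /ɡ/ and /ʃ/: in an unstressed syllable) → [ə].
/u/ (between /ʃ/ and /b/) occurs in an unstressed syllable → [ə] by rule 4.
/b/ (between /u/ and /u/) occurs immediately after a vowel → [β] by rule 2.
/u/ (word-final): in an unstressed syllable, so rule 4 applies → [ə].

[ˈraβɡəʃəβə]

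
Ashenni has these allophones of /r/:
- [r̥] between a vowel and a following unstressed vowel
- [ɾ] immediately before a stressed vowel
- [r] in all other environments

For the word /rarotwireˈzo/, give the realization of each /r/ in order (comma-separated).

[r], [r̥], [r̥]

Occurrence 1 (position 1): no conditioning environment matches → elsewhere allophone [r].
Occurrence 2 (position 3): between a vowel and a following unstressed vowel → [r̥].
Occurrence 3 (position 8): between a vowel and a following unstressed vowel → [r̥].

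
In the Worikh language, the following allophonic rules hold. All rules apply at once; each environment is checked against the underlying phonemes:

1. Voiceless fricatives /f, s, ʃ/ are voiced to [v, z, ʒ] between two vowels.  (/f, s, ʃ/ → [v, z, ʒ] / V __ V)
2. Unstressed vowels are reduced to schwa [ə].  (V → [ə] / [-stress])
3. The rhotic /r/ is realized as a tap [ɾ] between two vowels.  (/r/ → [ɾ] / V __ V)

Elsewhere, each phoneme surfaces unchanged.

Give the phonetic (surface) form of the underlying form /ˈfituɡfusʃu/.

/f/ (word-initial): rule 1 targets it, but not between two vowels → unchanged [f].
/i/ (between /f/ and /t/) is in the target of rule 2 but the environment (in an unstressed syllable) is not met → [i].
/t/ stays [t].
Rule 2 applies to /u/ (between /t/ and /ɡ/: in an unstressed syllable) → [ə].
/ɡ/ stays [ɡ].
/f/ (between /ɡ/ and /u/) fails the environment for rule 1, so it stays [f].
/u/ meets the environment for rule 2 (in an unstressed syllable) → [ə].
/s/ (between /u/ and /ʃ/): rule 1 targets it, but not between two vowels → unchanged [s].
/ʃ/ — between /s/ and /u/; rule 1 does not apply here → [ʃ].
/u/ — word-final, in an unstressed syllable — surfaces as [ə] (rule 2).

[ˈfitəɡfəsʃə]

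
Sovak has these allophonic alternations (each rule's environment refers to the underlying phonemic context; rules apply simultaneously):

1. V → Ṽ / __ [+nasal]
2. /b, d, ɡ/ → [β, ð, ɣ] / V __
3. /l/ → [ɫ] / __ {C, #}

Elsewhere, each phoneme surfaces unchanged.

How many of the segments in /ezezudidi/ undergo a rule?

Segments that undergo a rule: /d/ → [ð] (rule 2); /d/ → [ð] (rule 2).
All other segments surface unchanged.

2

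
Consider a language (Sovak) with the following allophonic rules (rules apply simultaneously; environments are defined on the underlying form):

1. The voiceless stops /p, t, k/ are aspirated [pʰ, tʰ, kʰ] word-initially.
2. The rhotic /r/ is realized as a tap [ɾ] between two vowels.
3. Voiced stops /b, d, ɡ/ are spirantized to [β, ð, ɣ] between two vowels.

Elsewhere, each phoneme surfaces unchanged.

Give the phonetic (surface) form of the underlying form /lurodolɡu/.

[luɾoðolɡu]

/l/ stays [l].
/u/ (between /l/ and /r/) is unaffected → [u].
/r/ — between /u/ and /o/, between two vowels — surfaces as [ɾ] (rule 2).
/o/ — not in any rule's target class → [o].
/d/ (between /o/ and /o/) occurs between two vowels → [ð] by rule 3.
/o/ (between /d/ and /l/) is unaffected → [o].
/l/ — not in any rule's target class → [l].
/ɡ/ (between /l/ and /u/) is in the target of rule 3 but the environment (between two vowels) is not met → [ɡ].
/u/ (word-final) is unaffected → [u].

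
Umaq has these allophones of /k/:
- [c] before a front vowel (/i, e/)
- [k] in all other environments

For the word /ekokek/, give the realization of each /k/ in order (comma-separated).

[k], [c], [k]

Occurrence 1 (position 2): no conditioning environment matches → elsewhere allophone [k].
Occurrence 2 (position 4): before a front vowel → [c].
Occurrence 3 (position 6): no conditioning environment matches → elsewhere allophone [k].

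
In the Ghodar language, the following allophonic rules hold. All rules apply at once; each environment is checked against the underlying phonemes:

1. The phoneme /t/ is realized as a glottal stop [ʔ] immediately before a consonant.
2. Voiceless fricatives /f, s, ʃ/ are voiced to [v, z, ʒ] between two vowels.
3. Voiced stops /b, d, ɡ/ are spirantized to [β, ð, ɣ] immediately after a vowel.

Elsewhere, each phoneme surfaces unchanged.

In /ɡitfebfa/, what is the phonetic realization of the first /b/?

/b/ — between /e/ and /f/, immediately after a vowel — surfaces as [β] (rule 3).

[β]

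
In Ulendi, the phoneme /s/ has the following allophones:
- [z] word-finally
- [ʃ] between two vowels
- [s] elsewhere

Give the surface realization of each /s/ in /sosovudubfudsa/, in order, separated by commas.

Occurrence 1 (position 1): no conditioning environment matches → elsewhere allophone [s].
Occurrence 2 (position 3): between two vowels → [ʃ].
Occurrence 3 (position 13): no conditioning environment matches → elsewhere allophone [s].

[s], [ʃ], [s]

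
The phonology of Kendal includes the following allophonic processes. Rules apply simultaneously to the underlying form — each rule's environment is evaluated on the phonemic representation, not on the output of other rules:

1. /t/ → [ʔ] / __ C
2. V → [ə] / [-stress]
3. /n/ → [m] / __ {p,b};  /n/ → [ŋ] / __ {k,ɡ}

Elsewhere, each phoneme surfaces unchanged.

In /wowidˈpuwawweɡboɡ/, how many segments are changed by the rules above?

Segments that undergo a rule: /o/ → [ə] (rule 2); /i/ → [ə] (rule 2); /a/ → [ə] (rule 2); /e/ → [ə] (rule 2); /o/ → [ə] (rule 2).
All other segments surface unchanged.

5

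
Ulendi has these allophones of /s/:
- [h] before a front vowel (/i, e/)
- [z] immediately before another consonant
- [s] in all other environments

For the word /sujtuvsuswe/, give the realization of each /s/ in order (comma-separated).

Occurrence 1 (position 1): no conditioning environment matches → elsewhere allophone [s].
Occurrence 2 (position 7): no conditioning environment matches → elsewhere allophone [s].
Occurrence 3 (position 9): immediately before another consonant → [z].

[s], [s], [z]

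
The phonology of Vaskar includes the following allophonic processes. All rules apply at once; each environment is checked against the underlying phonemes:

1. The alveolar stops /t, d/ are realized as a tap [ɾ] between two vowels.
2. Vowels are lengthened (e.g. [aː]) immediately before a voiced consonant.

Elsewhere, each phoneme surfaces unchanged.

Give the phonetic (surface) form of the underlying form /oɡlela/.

Rule 2 applies to /o/ (word-initial: before a voiced consonant) → [oː].
/ɡ/ (between /o/ and /l/): no rule targets it → [ɡ].
/l/ (between /ɡ/ and /e/) is unaffected → [l].
Rule 2 applies to /e/ (between /l/ and /l/: before a voiced consonant) → [eː].
/l/ (between /e/ and /a/): no rule targets it → [l].
/a/ (word-final): rule 2 targets it, but not before a voiced consonant → unchanged [a].

[oːɡleːla]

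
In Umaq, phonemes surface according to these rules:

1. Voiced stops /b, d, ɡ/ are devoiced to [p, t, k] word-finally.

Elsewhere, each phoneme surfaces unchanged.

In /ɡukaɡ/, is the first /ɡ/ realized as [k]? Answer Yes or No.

/ɡ/ — word-initial; rule 1 does not apply here → [ɡ].
The actual realization is [ɡ], not [k].

No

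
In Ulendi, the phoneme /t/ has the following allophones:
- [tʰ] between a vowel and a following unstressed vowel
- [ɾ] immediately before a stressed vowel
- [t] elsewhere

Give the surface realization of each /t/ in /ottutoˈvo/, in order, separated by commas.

Occurrence 1 (position 2): no conditioning environment matches → elsewhere allophone [t].
Occurrence 2 (position 3): no conditioning environment matches → elsewhere allophone [t].
Occurrence 3 (position 5): between a vowel and a following unstressed vowel → [tʰ].

[t], [t], [tʰ]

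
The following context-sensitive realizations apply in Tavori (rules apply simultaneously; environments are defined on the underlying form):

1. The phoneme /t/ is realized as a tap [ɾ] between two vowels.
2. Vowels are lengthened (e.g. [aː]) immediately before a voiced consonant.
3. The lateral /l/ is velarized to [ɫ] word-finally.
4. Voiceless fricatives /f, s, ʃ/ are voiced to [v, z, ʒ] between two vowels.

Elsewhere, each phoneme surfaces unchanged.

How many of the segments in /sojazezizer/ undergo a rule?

Segments that undergo a rule: /o/ → [oː] (rule 2); /a/ → [aː] (rule 2); /e/ → [eː] (rule 2); /i/ → [iː] (rule 2); /e/ → [eː] (rule 2).
All other segments surface unchanged.

5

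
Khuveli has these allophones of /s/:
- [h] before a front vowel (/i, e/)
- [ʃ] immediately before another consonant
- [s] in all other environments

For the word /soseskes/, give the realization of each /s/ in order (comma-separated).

[s], [h], [ʃ], [s]

Occurrence 1 (position 1): no conditioning environment matches → elsewhere allophone [s].
Occurrence 2 (position 3): before a front vowel (/i, e/) → [h].
Occurrence 3 (position 5): immediately before another consonant → [ʃ].
Occurrence 4 (position 8): no conditioning environment matches → elsewhere allophone [s].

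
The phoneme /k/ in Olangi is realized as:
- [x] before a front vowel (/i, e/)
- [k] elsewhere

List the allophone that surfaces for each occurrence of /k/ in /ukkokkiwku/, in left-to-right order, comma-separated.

Occurrence 1 (position 2): no conditioning environment matches → elsewhere allophone [k].
Occurrence 2 (position 3): no conditioning environment matches → elsewhere allophone [k].
Occurrence 3 (position 5): no conditioning environment matches → elsewhere allophone [k].
Occurrence 4 (position 6): before a front vowel (/i, e/) → [x].
Occurrence 5 (position 9): no conditioning environment matches → elsewhere allophone [k].

[k], [k], [k], [x], [k]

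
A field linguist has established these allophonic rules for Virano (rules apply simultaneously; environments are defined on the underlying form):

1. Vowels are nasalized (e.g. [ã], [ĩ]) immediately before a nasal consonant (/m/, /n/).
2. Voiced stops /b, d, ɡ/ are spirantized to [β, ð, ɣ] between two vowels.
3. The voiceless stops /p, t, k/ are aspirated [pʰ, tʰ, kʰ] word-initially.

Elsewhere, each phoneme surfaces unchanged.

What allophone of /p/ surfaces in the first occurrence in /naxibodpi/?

[p]

/p/ (between /d/ and /i/) fails the environment for rule 3, so it stays [p].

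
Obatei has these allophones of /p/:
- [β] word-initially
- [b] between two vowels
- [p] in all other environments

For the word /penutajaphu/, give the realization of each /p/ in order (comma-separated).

Occurrence 1 (position 1): word-initially → [β].
Occurrence 2 (position 9): no conditioning environment matches → elsewhere allophone [p].

[β], [p]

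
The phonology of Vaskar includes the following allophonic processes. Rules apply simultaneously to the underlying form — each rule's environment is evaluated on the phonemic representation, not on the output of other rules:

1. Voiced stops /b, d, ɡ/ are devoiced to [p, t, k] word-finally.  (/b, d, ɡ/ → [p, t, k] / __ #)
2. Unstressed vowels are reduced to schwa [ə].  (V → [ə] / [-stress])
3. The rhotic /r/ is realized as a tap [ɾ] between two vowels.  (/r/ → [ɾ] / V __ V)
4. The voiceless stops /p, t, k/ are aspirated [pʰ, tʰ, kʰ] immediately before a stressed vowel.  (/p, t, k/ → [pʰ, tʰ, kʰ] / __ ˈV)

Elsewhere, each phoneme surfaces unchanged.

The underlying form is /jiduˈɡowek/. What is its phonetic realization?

/j/ — not in any rule's target class → [j].
Rule 2 applies to /i/ (between /j/ and /d/: in an unstressed syllable) → [ə].
/d/ (between /i/ and /u/) fails the environment for rule 1, so it stays [d].
Rule 2 applies to /u/ (between /d/ and /ɡ/: in an unstressed syllable) → [ə].
/ɡ/ (between /u/ and /o/): rule 1 targets it, but not word-finally → unchanged [ɡ].
/o/ (between /ɡ/ and /w/) is in the target of rule 2 but the environment (in an unstressed syllable) is not met → [o].
/w/ — not in any rule's target class → [w].
/e/ (between /w/ and /k/) occurs in an unstressed syllable → [ə] by rule 2.
/k/ — word-final; rule 4 does not apply here → [k].

[jədəˈɡowək]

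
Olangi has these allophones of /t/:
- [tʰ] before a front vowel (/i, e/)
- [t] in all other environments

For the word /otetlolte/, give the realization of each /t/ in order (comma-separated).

[tʰ], [t], [tʰ]

Occurrence 1 (position 2): before a front vowel (/i, e/) → [tʰ].
Occurrence 2 (position 4): no conditioning environment matches → elsewhere allophone [t].
Occurrence 3 (position 8): before a front vowel (/i, e/) → [tʰ].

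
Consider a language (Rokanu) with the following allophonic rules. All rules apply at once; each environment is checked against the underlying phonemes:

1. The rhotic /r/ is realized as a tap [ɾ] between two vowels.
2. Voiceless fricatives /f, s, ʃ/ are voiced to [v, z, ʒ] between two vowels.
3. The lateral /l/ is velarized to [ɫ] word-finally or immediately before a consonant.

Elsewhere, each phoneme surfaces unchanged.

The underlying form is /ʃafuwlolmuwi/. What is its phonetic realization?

[ʃavuwloɫmuwi]

/ʃ/ (word-initial): rule 2 targets it, but not between two vowels → unchanged [ʃ].
/a/ (between /ʃ/ and /f/): no rule targets it → [a].
/f/ (between /a/ and /u/) occurs between two vowels → [v] by rule 2.
/u/ (between /f/ and /w/): no rule targets it → [u].
/w/ — not in any rule's target class → [w].
/l/ — between /w/ and /o/; rule 3 does not apply here → [l].
/o/ (between /l/ and /l/): no rule targets it → [o].
/l/ (between /o/ and /m/): word-finally or immediately before a consonant, so rule 3 applies → [ɫ].
/m/ (between /l/ and /u/) is unaffected → [m].
/u/ (between /m/ and /w/) is unaffected → [u].
/w/ stays [w].
/i/ stays [i].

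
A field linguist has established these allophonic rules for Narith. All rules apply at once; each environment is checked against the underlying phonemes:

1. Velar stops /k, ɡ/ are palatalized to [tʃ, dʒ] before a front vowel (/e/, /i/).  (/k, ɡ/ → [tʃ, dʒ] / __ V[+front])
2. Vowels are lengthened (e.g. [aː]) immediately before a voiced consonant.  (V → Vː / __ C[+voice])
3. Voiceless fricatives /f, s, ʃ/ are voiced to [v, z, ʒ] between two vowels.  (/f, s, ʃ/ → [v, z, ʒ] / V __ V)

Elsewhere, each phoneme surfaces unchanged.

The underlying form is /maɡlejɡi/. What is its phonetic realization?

Rule 2 applies to /a/ (between /m/ and /ɡ/: before a voiced consonant) → [aː].
/ɡ/ — between /a/ and /l/; rule 1 does not apply here → [ɡ].
/e/ meets the environment for rule 2 (before a voiced consonant) → [eː].
/ɡ/ (between /j/ and /i/): before a front vowel, so rule 1 applies → [dʒ].
/i/ (word-final) is in the target of rule 2 but the environment (before a voiced consonant) is not met → [i].

[maːɡleːjdʒi]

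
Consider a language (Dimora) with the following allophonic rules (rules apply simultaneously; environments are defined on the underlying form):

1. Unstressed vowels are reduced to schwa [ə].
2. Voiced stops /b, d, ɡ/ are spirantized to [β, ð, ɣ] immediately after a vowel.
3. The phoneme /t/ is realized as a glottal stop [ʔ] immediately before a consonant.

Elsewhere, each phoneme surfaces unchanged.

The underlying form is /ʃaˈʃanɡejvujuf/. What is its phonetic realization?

/ʃ/ (word-initial): no rule targets it → [ʃ].
/a/ meets the environment for rule 1 (in an unstressed syllable) → [ə].
/ʃ/ — not in any rule's target class → [ʃ].
/a/ (between /ʃ/ and /n/): rule 1 targets it, but not in an unstressed syllable → unchanged [a].
/n/ (between /a/ and /ɡ/): no rule targets it → [n].
/ɡ/ (between /n/ and /e/) fails the environment for rule 2, so it stays [ɡ].
Rule 1 applies to /e/ (between /ɡ/ and /j/: in an unstressed syllable) → [ə].
/j/ (between /e/ and /v/): no rule targets it → [j].
/v/ (between /j/ and /u/): no rule targets it → [v].
/u/ meets the environment for rule 1 (in an unstressed syllable) → [ə].
/j/ — not in any rule's target class → [j].
/u/ (between /j/ and /f/): in an unstressed syllable, so rule 1 applies → [ə].
/f/ (word-final) is unaffected → [f].

[ʃəˈʃanɡəjvəjəf]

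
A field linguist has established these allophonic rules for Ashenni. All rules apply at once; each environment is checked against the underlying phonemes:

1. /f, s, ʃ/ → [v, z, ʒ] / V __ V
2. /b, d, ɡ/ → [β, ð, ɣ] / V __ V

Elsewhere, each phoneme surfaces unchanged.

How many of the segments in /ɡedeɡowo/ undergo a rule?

Segments that undergo a rule: /d/ → [ð] (rule 2); /ɡ/ → [ɣ] (rule 2).
All other segments surface unchanged.

2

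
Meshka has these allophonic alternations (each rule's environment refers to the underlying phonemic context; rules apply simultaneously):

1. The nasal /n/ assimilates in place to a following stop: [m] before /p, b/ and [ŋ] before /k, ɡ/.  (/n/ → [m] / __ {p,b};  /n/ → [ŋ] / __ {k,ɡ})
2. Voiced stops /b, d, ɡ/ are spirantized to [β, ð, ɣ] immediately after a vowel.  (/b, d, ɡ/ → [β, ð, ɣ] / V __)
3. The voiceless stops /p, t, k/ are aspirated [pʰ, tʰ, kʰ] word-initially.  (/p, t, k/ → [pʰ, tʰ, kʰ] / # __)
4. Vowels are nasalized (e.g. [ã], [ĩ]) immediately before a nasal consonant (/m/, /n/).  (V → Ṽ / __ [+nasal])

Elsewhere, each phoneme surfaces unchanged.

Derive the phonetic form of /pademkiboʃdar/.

[pʰaðẽmkiβoʃdar]

/p/ meets the environment for rule 3 (word-initially) → [pʰ].
/a/ (between /p/ and /d/) is in the target of rule 4 but the environment (before a nasal consonant) is not met → [a].
/d/ (between /a/ and /e/): immediately after a vowel, so rule 2 applies → [ð].
/e/ — between /d/ and /m/, before a nasal consonant — surfaces as [ẽ] (rule 4).
/m/ stays [m].
/k/ (between /m/ and /i/): rule 3 targets it, but not word-initially → unchanged [k].
/i/ (between /k/ and /b/) is in the target of rule 4 but the environment (before a nasal consonant) is not met → [i].
/b/ (between /i/ and /o/): immediately after a vowel, so rule 2 applies → [β].
/o/ (between /b/ and /ʃ/) fails the environment for rule 4, so it stays [o].
/ʃ/ (between /o/ and /d/) is unaffected → [ʃ].
/d/ (between /ʃ/ and /a/) fails the environment for rule 2, so it stays [d].
/a/ (between /d/ and /r/) is in the target of rule 4 but the environment (before a nasal consonant) is not met → [a].
/r/ stays [r].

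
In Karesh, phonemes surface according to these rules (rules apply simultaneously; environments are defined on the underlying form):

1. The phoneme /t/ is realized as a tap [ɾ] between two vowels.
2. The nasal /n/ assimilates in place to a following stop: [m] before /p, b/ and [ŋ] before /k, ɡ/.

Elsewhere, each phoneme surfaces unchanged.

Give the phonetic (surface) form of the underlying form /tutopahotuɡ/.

/t/ — word-initial; rule 1 does not apply here → [t].
/u/ stays [u].
/t/ — between /u/ and /o/, between two vowels — surfaces as [ɾ] (rule 1).
/o/ (between /t/ and /p/) is unaffected → [o].
/p/ (between /o/ and /a/) is unaffected → [p].
/a/ (between /p/ and /h/): no rule targets it → [a].
/h/ — not in any rule's target class → [h].
/o/ — not in any rule's target class → [o].
/t/ — between /o/ and /u/, between two vowels — surfaces as [ɾ] (rule 1).
/u/ stays [u].
/ɡ/ (word-final) is unaffected → [ɡ].

[tuɾopahoɾuɡ]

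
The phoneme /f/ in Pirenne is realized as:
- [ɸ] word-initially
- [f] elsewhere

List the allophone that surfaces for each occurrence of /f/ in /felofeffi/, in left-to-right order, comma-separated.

Occurrence 1 (position 1): word-initially → [ɸ].
Occurrence 2 (position 5): no conditioning environment matches → elsewhere allophone [f].
Occurrence 3 (position 7): no conditioning environment matches → elsewhere allophone [f].
Occurrence 4 (position 8): no conditioning environment matches → elsewhere allophone [f].

[ɸ], [f], [f], [f]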